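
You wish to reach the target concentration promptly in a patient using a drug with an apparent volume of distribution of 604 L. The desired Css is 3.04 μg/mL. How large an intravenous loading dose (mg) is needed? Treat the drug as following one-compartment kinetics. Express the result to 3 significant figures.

The loading dose fills Vd to the target concentration.
LD = Vd × C = 604.0 × 3.040 = 1836 mg

1840 mg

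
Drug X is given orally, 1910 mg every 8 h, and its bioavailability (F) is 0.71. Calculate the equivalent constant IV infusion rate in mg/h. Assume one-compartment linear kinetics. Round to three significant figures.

Equivalent systemic input: infusion rate = F·D/τ.
Rate = 0.71 × 1910 / 8 = 169.5 mg/h

170 mg/h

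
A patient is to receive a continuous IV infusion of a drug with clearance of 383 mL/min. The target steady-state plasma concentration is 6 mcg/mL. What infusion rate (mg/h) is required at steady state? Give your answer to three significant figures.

CL = 383 mL/min × 60/1000 = 22.98 L/h
At steady state, infusion rate equals elimination rate: rate in = CL × Css.
R₀ = 22.98 × 6 = 137.9 mg/h

138 mg/h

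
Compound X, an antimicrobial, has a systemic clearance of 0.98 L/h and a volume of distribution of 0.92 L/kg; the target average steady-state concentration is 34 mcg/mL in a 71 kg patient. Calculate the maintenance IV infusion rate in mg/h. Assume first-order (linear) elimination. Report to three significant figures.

Infusion rate = CL · Css = 0.9800 L/h × 34 mg/L = 33.32 mg/h

33.3 mg/h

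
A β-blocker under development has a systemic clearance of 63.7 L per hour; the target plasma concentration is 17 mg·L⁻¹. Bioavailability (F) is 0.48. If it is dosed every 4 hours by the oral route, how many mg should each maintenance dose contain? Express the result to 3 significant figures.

9020 mg

At steady state, dose per interval replaces the amount cleared in that interval: F·D/τ = CL·Css.
D = CL × Css × τ / F = 63.70 × 17 × 4 / 0.48 = 9024 mg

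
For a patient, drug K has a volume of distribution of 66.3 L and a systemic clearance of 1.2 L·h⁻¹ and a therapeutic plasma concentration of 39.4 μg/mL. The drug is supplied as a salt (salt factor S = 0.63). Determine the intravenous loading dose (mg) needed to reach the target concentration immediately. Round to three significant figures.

4150 mg

The loading dose fills Vd to the target concentration; clearance is irrelevant here.
LD = Vd × C / S = 66.30 × 39.40 / 0.63 = 4146 mg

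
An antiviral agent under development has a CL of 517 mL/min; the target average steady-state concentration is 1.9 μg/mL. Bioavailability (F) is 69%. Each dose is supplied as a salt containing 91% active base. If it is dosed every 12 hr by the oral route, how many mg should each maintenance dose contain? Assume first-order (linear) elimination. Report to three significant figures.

1130 mg

CL = 517 mL/min = 517 × 0.06 = 31.02 L/h
D = CL × Css × τ / F / S = 31.02 × 1.9 × 12 / 0.69 / 0.91 = 1126 mg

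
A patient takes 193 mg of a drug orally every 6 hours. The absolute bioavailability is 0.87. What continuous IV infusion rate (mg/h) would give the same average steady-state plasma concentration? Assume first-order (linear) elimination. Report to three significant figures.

28.0 mg/h

Equivalent systemic input: infusion rate = F·D/τ.
Rate = 0.87 × 193 / 6 = 27.99 mg/h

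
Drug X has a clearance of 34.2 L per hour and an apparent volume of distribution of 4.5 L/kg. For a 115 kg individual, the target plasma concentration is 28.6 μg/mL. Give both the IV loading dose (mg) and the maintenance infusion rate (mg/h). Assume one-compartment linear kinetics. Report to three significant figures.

Vd = 4.5 L/kg × 115 kg = 517.5 L
LD = Vd · C_target = 517.5 × 28.6 = 14800 mg
Maintenance infusion rate = CL × Css = 34.20 × 28.6 = 978.1 mg/h

(a) 14800 mg; (b) 978 mg/h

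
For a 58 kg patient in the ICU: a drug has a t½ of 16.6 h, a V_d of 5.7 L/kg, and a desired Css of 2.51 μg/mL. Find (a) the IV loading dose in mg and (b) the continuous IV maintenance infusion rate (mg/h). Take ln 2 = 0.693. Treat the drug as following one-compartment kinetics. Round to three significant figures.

Vd = 5.7 L/kg × 58 kg = 330.6 L
LD = Vd × C = 330.6 × 2.51 = 829.8 mg
CL = 0.693 × Vd / t½ = 0.693 × 330.6 / 16.6 = 13.80 L/h
Infusion rate = CL × Css = 13.80 × 2.51 = 34.64 mg/h

(a) 830 mg; (b) 34.6 mg/h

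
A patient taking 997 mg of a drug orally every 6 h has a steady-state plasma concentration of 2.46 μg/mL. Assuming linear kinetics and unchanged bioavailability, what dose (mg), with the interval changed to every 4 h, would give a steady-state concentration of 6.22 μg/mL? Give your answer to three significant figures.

1680 mg

For first-order elimination, Css ∝ F·D/(CL·τ); F and CL are unchanged, so Css ∝ D/τ.
D₂ = D₁ × (Css,target / Css,current) × (τ₂/τ₁) = 997 × (6.22/2.46) × (4/6) = 1681 mg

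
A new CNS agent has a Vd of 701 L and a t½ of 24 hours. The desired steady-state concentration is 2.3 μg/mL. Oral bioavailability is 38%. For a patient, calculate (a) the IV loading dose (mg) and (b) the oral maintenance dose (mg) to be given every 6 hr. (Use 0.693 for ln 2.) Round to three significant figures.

(a) 1610 mg; (b) 735 mg

LD = Vd × C = 701.0 × 2.3 = 1612 mg
CL = 0.693 × Vd / t½ = 0.693 × 701.0 / 24 = 20.24 L/h
D = CL × Css × τ / F = 20.24 × 2.3 × 6 / 0.38 = 735.0 mg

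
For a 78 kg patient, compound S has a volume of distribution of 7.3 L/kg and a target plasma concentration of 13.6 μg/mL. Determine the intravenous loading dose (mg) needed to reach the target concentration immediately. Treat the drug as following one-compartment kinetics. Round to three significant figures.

Vd(total) = 78 kg × 7.3 L/kg = 569.4 L
The loading dose fills Vd to the target concentration.
LD = Vd × C = 569.4 × 13.60 = 7744 mg

7740 mg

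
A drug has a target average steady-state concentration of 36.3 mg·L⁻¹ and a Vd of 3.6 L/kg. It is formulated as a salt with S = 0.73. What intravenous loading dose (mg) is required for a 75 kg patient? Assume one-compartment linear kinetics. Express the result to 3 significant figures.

13400 mg

Vd = 3.6 L/kg × 75 kg = 270.0 L
The loading dose fills Vd to the target concentration.
LD = Vd × C / S = 270.0 × 36.30 / 0.73 = 13430 mg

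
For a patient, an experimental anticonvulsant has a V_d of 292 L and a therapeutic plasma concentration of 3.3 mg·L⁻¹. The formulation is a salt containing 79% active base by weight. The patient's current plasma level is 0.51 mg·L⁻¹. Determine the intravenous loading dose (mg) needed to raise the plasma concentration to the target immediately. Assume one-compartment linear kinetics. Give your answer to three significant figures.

The loading dose fills Vd to the target concentration.
Concentration deficit ΔC = 3.3 − 0.51 = 2.790 mg/L
LD = Vd × ΔC / S = 292.0 × 2.790 / 0.79 = 1031 mg

1030 mg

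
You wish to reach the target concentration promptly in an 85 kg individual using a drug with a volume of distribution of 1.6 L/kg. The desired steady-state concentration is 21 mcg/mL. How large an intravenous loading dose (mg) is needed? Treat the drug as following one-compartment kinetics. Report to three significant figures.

2860 mg

Total Vd = 1.6 × 85 = 136.0 L
The loading dose fills Vd to the target concentration.
LD = Vd × C = 136.0 × 21.00 = 2856 mg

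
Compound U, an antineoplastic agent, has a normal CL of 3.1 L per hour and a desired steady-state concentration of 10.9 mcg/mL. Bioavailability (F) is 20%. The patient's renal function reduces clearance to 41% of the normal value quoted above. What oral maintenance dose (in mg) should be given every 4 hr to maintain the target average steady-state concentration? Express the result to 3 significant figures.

277 mg

Patient clearance = 0.41 × 3.100 = 1.271 L/h
At steady state, dose per interval replaces the amount cleared in that interval: F·D/τ = CL·Css.
D = CL × Css × τ / F = 1.271 × 10.9 × 4 / 0.2 = 277.1 mg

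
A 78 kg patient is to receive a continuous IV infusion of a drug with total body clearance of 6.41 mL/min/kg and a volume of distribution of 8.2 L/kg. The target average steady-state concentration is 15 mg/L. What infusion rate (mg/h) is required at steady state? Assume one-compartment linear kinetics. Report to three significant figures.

CL = 6.41 mL/min/kg × 78 kg = 500.0 mL/min = 500.0 × 60/1000 = 30.00 L/h
At steady state, infusion rate equals elimination rate: rate in = CL × Css.
R₀ = 30.00 × 15 = 450.0 mg/h

450 mg/h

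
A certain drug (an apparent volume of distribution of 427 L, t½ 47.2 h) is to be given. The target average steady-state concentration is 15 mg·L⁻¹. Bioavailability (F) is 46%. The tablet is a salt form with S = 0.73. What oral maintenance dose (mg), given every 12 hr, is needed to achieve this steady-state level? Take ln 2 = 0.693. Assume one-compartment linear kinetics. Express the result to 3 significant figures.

CL = ln 2 · Vd / t½ = 0.693 × 427.0 / 47.2 = 6.269 L/h
D = CL × Css × τ / F / S = 6.269 × 15 × 12 / 0.46 / 0.73 = 3360 mg

3360 mg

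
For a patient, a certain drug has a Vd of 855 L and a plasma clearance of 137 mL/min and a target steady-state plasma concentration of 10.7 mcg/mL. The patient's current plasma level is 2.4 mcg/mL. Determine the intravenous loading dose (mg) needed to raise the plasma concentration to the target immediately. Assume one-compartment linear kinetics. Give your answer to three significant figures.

7100 mg

Loading dose depends on Vd (not clearance): it fills the distribution volume.
Concentration deficit ΔC = 10.7 − 2.4 = 8.300 mg/L
LD = Vd × ΔC = 855.0 × 8.300 = 7097 mg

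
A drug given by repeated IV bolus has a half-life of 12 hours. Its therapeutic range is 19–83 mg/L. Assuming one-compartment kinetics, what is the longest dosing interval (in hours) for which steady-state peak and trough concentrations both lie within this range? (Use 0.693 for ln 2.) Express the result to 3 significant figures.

k = 0.693 / t½ = 0.693 / 12 = 0.05775 h⁻¹
Between IV bolus doses, concentration decays as C = C₀·e^(−kτ), so C_peak/C_trough = e^(kτ).
τ_max = ln(C_peak/C_trough) / k = ln(83/19) / 0.05775 = 1.474 / 0.05775 = 25.52 h

25.5 h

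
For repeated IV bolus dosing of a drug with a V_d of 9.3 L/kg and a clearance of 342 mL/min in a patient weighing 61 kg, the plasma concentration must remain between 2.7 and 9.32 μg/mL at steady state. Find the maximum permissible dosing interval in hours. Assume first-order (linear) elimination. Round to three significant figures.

Vd(total) = 61 kg × 9.3 L/kg = 567.3 L
CL = 342 mL/min = 342 × 0.06 = 20.52 L/h
k = CL / Vd = 20.52 / 567.3 = 0.03617 h⁻¹
Between IV bolus doses, concentration decays as C = C₀·e^(−kτ), so C_peak/C_trough = e^(kτ).
τ_max = ln(C_peak/C_trough) / k = ln(9.32/2.7) / 0.03617 = 1.239 / 0.03617 = 34.25 h

34.3 h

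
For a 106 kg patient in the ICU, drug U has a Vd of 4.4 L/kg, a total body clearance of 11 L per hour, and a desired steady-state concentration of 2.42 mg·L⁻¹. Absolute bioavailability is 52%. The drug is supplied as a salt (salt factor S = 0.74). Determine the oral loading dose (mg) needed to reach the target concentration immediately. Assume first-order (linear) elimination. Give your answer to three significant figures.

2930 mg

Vd = 4.4 L/kg × 106 kg = 466.4 L
Loading dose depends on Vd (not clearance): it fills the distribution volume.
LD = Vd × C / F / S = 466.4 × 2.420 / 0.52 / 0.74 = 2933 mg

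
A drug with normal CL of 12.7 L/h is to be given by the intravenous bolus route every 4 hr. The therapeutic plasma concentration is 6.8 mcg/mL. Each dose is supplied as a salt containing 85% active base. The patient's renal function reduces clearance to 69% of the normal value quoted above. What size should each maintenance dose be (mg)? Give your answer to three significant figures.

Patient clearance = 0.69 × 12.70 = 8.763 L/h
D = CL × Css × τ / S = 8.763 × 6.8 × 4 / 0.85 = 280.4 mg

280 mg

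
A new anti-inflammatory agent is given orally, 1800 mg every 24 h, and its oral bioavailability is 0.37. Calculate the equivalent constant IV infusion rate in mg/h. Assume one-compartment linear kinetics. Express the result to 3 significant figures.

Equivalent systemic input: infusion rate = F·D/τ.
Rate = 0.37 × 1800 / 24 = 27.75 mg/h

27.8 mg/h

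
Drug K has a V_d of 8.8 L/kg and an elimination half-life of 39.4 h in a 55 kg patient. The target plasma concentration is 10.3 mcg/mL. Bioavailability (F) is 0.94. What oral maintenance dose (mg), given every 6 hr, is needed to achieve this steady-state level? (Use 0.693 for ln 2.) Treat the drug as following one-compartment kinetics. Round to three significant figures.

560 mg

Vd = 8.8 L/kg × 55 kg = 484.0 L
k = 0.693/39.4 = 0.01759 h⁻¹, so CL = k·Vd = 0.01759 × 484.0 = 8.514 L/h
D = CL × Css × τ / F = 8.514 × 10.3 × 6 / 0.94 = 559.8 mg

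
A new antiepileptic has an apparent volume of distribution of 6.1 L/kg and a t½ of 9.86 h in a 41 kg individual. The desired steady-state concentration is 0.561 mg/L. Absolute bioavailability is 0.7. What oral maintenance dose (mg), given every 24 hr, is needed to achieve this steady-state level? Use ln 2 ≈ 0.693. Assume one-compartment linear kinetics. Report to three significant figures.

Vd(total) = 41 kg × 6.1 L/kg = 250.1 L
CL = ln 2 · Vd / t½ = 0.693 × 250.1 / 9.86 = 17.58 L/h
D = CL × Css × τ / F = 17.58 × 0.561 × 24 / 0.7 = 338.1 mg

338 mg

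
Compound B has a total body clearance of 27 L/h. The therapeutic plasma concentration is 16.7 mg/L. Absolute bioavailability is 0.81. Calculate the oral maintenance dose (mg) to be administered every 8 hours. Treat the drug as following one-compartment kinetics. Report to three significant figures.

4450 mg

D = CL × Css × τ / F = 27.00 × 16.7 × 8 / 0.81 = 4453 mg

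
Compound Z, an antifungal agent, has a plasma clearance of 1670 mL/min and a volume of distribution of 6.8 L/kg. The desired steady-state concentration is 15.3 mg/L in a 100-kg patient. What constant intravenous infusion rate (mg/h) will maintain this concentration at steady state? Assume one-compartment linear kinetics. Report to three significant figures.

1530 mg/h

CL = 1670 mL/min × 60/1000 = 100.2 L/h
Infusion rate = CL · Css = 100.2 L/h × 15.3 mg/L = 1533 mg/h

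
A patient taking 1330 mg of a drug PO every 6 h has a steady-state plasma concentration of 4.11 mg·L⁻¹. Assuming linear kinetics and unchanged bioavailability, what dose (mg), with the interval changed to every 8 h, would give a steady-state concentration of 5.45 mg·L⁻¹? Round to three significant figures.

With linear kinetics, Css is proportional to dose rate (D/τ) at fixed clearance.
D₂ = D₁ × (Css,target / Css,current) × (τ₂/τ₁) = 1330 × (5.45/4.11) × (8/6) = 2352 mg

2350 mg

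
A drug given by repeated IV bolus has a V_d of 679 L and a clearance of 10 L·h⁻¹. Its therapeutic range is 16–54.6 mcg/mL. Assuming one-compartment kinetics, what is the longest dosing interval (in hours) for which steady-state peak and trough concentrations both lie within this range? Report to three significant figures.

83.3 h

k = CL / Vd = 10.00 / 679.0 = 0.01473 h⁻¹
Between IV bolus doses, concentration decays as C = C₀·e^(−kτ), so C_peak/C_trough = e^(kτ).
τ_max = ln(C_peak/C_trough) / k = ln(54.6/16) / 0.01473 = 1.227 / 0.01473 = 83.30 h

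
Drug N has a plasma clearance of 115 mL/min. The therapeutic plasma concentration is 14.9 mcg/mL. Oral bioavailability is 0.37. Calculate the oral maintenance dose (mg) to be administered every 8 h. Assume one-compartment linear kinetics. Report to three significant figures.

2220 mg

CL = 115 mL/min × 60/1000 = 6.900 L/h
D = CL × Css × τ / F = 6.900 × 14.9 × 8 / 0.37 = 2223 mg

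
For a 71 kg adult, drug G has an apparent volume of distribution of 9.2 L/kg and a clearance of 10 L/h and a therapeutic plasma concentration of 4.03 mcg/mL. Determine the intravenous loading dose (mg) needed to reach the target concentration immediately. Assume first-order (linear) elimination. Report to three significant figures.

Vd = 9.2 L/kg × 71 kg = 653.2 L
Loading dose depends on Vd (not clearance): it fills the distribution volume.
LD = Vd × C = 653.2 × 4.030 = 2632 mg

2630 mg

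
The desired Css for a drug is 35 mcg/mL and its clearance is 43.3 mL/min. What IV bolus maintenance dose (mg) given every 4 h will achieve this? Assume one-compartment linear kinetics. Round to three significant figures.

364 mg

CL = 43.3 mL/min × 60/1000 = 2.598 L/h
D = CL × Css × τ = 2.598 × 35 × 4 = 363.7 mg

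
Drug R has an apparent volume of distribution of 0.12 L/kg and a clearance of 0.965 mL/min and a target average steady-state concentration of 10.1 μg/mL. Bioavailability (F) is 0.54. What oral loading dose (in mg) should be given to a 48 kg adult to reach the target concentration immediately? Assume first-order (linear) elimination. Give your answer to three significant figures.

Vd = 0.12 L/kg × 48 kg = 5.760 L
LD is governed by Vd — clearance does not enter the loading-dose calculation.
LD = Vd × C / F = 5.760 × 10.10 / 0.54 = 107.7 mg

108 mg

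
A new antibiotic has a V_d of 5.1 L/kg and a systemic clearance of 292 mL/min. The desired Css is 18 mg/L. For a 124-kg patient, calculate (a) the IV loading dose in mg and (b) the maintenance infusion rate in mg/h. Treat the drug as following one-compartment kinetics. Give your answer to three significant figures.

Vd = 5.1 L/kg × 124 kg = 632.4 L
LD = Vd · C_target = 632.4 × 18 = 11380 mg
CL = 292 mL/min × 60/1000 = 17.52 L/h
Maintenance: replace elimination → rate = CL × Css = 17.52 × 18 = 315.4 mg/h

(a) 11400 mg; (b) 315 mg/h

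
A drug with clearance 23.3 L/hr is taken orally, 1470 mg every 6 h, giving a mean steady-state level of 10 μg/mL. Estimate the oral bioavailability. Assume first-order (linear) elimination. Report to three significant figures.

0.951

F·D/τ = CL·Css at steady state → F = CL·Css·τ / D.
F = 23.3 × 10 × 6 / 1470 = 0.951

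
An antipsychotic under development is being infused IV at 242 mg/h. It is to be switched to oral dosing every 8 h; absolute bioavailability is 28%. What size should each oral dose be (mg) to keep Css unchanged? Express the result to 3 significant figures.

To maintain the same Css, the systemic dosing rate must be unchanged: F·D/τ = infusion rate.
D = rate × τ / F = 242 × 8 / 0.28 = 6914 mg

6910 mg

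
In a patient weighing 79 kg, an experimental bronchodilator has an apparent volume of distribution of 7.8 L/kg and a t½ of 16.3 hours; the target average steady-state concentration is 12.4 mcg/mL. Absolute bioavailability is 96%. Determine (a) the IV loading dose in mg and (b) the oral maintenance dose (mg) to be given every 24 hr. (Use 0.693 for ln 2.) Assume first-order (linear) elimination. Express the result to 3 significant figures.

(a) 7640 mg; (b) 8120 mg

Vd(total) = 79 kg × 7.8 L/kg = 616.2 L
LD = Vd × C = 616.2 × 12.4 = 7641 mg
CL = 0.693 × Vd / t½ = 0.693 × 616.2 / 16.3 = 26.20 L/h
D = CL × Css × τ / F = 26.20 × 12.4 × 24 / 0.96 = 8122 mg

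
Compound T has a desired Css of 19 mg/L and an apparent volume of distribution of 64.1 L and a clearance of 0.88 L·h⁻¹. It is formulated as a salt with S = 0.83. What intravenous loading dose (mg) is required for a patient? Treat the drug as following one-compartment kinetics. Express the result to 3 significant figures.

LD = Vd × C / S = 64.10 × 19.00 / 0.83 = 1467 mg

1470 mg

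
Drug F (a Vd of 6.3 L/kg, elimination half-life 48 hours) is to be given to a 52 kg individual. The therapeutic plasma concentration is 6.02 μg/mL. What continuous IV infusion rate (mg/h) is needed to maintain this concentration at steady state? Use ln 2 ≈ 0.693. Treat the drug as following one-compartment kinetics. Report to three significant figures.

28.5 mg/h

Vd(total) = 52 kg × 6.3 L/kg = 327.6 L
k = 0.693/48 = 0.01444 h⁻¹, so CL = k·Vd = 0.01444 × 327.6 = 4.731 L/h
Infusion rate = CL × Css = 4.731 × 6.02 = 28.48 mg/h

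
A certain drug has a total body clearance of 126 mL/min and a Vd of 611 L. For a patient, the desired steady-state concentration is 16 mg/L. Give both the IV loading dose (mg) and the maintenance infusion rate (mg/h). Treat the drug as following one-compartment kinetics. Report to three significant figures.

(a) 9780 mg; (b) 121 mg/h

Loading: fill Vd to C_target → 611.0 L × 16 mg/L = 9776 mg
CL = 126 mL/min = 126 × 0.06 = 7.560 L/h
Maintenance: replace elimination → rate = CL × Css = 7.560 × 16 = 121.0 mg/h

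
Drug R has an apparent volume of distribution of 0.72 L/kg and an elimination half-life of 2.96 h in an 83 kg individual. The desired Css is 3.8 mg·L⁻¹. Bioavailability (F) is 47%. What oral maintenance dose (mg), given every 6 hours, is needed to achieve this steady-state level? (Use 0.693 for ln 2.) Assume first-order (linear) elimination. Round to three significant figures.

Total Vd = 0.72 × 83 = 59.76 L
CL = 0.693 × Vd / t½ = 0.693 × 59.76 / 2.96 = 13.99 L/h
D = CL × Css × τ / F = 13.99 × 3.8 × 6 / 0.47 = 678.7 mg

679 mg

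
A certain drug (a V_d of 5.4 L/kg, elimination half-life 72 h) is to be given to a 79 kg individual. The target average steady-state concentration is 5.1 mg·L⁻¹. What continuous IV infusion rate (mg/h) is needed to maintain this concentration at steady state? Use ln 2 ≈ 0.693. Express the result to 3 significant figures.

Vd(total) = 79 kg × 5.4 L/kg = 426.6 L
CL = 0.693 × Vd / t½ = 0.693 × 426.6 / 72 = 4.106 L/h
Infusion rate = CL × Css = 4.106 × 5.1 = 20.94 mg/h

20.9 mg/h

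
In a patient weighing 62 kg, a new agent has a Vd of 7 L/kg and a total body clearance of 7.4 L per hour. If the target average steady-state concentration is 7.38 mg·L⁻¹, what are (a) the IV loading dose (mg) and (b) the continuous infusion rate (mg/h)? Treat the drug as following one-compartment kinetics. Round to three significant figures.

(a) 3200 mg; (b) 54.6 mg/h

Total Vd = 7 × 62 = 434.0 L
Loading dose = Vd × C = 434.0 × 7.38 = 3203 mg
Infusion rate = 7.400 L/h × 7.38 mg/L = 54.61 mg/h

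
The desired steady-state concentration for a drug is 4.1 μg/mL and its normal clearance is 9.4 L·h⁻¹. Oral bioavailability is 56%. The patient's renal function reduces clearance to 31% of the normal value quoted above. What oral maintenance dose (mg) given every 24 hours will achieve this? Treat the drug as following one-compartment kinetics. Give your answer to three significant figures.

Patient clearance = 0.31 × 9.400 = 2.914 L/h
D = CL × Css × τ / F = 2.914 × 4.1 × 24 / 0.56 = 512.0 mg

512 mg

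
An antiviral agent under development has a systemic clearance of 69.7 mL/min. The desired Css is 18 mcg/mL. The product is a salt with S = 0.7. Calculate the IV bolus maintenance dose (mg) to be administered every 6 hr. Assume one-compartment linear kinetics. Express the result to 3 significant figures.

Convert clearance: 69.7 mL/min × 60 min/h ÷ 1000 mL/L = 4.182 L/h
D = CL × Css × τ / S = 4.182 × 18 × 6 / 0.7 = 645.2 mg

645 mg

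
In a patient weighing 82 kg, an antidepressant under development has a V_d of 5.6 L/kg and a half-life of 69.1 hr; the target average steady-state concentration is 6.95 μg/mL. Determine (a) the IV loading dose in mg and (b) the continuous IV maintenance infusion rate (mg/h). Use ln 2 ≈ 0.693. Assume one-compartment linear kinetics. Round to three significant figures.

Vd(total) = 82 kg × 5.6 L/kg = 459.2 L
LD = Vd × C = 459.2 × 6.95 = 3191 mg
CL = 0.693 × Vd / t½ = 0.693 × 459.2 / 69.1 = 4.605 L/h
Infusion rate = CL × Css = 4.605 × 6.95 = 32.00 mg/h

(a) 3190 mg; (b) 32.0 mg/h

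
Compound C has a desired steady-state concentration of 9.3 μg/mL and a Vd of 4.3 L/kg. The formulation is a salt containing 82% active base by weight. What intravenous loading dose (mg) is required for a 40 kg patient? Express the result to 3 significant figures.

Total Vd = 4.3 × 40 = 172.0 L
The loading dose fills Vd to the target concentration.
LD = Vd × C / S = 172.0 × 9.300 / 0.82 = 1951 mg

1950 mg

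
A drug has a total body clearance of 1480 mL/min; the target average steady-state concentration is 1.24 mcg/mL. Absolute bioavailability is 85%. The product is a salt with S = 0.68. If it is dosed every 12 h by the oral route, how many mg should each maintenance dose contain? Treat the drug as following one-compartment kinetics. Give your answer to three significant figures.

CL = 1480 mL/min = 1480 × 0.06 = 88.80 L/h
D = CL × Css × τ / F / S = 88.80 × 1.24 × 12 / 0.85 / 0.68 = 2286 mg

2290 mg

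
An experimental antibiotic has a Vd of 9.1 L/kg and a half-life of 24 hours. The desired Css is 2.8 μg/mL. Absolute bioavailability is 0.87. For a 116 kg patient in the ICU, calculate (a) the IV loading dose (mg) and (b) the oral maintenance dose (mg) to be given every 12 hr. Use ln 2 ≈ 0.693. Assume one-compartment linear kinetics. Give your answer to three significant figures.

Vd(total) = 116 kg × 9.1 L/kg = 1056 L
LD = Vd × C = 1056 × 2.8 = 2957 mg
CL = 0.693 × Vd / t½ = 0.693 × 1056 / 24 = 30.49 L/h
D = CL × Css × τ / F = 30.49 × 2.8 × 12 / 0.87 = 1178 mg

(a) 2960 mg; (b) 1180 mg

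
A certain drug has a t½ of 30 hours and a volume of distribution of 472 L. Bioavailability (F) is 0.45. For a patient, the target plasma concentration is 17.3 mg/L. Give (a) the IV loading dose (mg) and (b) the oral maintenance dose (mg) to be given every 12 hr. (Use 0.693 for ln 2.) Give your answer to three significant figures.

(a) 8170 mg; (b) 5030 mg

LD = Vd × C = 472.0 × 17.3 = 8166 mg
CL = 0.693 × Vd / t½ = 0.693 × 472.0 / 30 = 10.90 L/h
D = CL × Css × τ / F = 10.90 × 17.3 × 12 / 0.45 = 5029 mg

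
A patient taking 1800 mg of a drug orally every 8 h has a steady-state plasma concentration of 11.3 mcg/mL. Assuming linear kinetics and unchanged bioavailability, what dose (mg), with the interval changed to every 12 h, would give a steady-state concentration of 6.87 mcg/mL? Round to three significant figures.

With linear kinetics, Css is proportional to dose rate (D/τ) at fixed clearance.
D₂ = D₁ × (Css,target / Css,current) × (τ₂/τ₁) = 1800 × (6.87/11.3) × (12/8) = 1642 mg

1640 mg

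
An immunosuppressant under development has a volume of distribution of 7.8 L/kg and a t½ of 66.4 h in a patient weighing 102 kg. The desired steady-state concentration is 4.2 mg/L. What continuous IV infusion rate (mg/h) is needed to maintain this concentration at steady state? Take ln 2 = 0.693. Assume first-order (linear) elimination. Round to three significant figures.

Vd(total) = 102 kg × 7.8 L/kg = 795.6 L
CL = 0.693 × Vd / t½ = 0.693 × 795.6 / 66.4 = 8.303 L/h
Infusion rate = CL × Css = 8.303 × 4.2 = 34.87 mg/h

34.9 mg/h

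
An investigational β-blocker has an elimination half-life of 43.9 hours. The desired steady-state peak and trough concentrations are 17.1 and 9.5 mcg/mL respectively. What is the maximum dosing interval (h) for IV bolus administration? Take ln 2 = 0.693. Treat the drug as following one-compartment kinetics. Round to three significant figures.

37.2 h

k = 0.693 / t½ = 0.693 / 43.9 = 0.01579 h⁻¹
Between IV bolus doses, concentration decays as C = C₀·e^(−kτ), so C_peak/C_trough = e^(kτ).
τ_max = ln(C_peak/C_trough) / k = ln(17.1/9.5) / 0.01579 = 0.5878 / 0.01579 = 37.23 h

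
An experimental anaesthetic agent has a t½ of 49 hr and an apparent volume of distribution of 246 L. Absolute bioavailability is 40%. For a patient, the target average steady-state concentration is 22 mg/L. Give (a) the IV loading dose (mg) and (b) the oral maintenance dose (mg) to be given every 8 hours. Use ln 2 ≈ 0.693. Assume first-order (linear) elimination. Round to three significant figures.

LD = Vd × C = 246.0 × 22 = 5412 mg
CL = 0.693 × Vd / t½ = 0.693 × 246.0 / 49 = 3.479 L/h
D = CL × Css × τ / F = 3.479 × 22 × 8 / 0.4 = 1531 mg

(a) 5410 mg; (b) 1530 mg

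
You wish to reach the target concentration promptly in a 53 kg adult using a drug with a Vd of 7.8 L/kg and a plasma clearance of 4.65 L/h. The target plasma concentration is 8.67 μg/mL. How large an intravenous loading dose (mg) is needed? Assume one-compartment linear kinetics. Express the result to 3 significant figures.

Total Vd = 7.8 × 53 = 413.4 L
The loading dose fills Vd to the target concentration.
LD = Vd × C = 413.4 × 8.670 = 3584 mg

3580 mg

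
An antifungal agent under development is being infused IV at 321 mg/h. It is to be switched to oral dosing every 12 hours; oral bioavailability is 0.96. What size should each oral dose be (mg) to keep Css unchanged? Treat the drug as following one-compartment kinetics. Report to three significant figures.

4010 mg

To maintain the same Css, the systemic dosing rate must be unchanged: F·D/τ = infusion rate.
D = rate × τ / F = 321 × 12 / 0.96 = 4013 mg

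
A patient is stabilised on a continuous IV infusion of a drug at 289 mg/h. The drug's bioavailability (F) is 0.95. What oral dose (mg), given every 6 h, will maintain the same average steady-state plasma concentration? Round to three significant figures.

To maintain the same Css, the systemic dosing rate must be unchanged: F·D/τ = infusion rate.
D = rate × τ / F = 289 × 6 / 0.95 = 1825 mg

1830 mg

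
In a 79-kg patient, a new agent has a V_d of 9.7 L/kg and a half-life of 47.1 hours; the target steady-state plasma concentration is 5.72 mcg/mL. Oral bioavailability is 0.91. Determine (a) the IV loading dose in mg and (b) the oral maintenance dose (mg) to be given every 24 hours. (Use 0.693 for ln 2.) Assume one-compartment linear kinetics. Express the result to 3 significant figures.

(a) 4380 mg; (b) 1700 mg

Vd = 9.7 L/kg × 79 kg = 766.3 L
LD = Vd × C = 766.3 × 5.72 = 4383 mg
CL = 0.693 × Vd / t½ = 0.693 × 766.3 / 47.1 = 11.27 L/h
D = CL × Css × τ / F = 11.27 × 5.72 × 24 / 0.91 = 1700 mg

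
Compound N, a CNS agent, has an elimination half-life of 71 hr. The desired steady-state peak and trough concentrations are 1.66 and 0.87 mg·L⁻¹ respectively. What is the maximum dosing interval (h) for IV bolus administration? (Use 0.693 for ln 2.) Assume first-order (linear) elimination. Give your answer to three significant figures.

k = 0.693 / t½ = 0.693 / 71 = 0.009761 h⁻¹
Between IV bolus doses, concentration decays as C = C₀·e^(−kτ), so C_peak/C_trough = e^(kτ).
τ_max = ln(C_peak/C_trough) / k = ln(1.66/0.87) / 0.009761 = 0.6461 / 0.009761 = 66.19 h

66.2 h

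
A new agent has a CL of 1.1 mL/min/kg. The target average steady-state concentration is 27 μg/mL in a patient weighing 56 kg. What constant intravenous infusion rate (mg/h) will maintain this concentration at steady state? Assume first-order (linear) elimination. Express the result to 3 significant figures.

99.8 mg/h

CL = 1.1 mL/min/kg × 56 kg = 61.60 mL/min = 61.60 × 60/1000 = 3.696 L/h
At steady state, infusion rate equals elimination rate: rate in = CL × Css.
Infusion rate = CL · Css = 3.696 L/h × 27 mg/L = 99.79 mg/h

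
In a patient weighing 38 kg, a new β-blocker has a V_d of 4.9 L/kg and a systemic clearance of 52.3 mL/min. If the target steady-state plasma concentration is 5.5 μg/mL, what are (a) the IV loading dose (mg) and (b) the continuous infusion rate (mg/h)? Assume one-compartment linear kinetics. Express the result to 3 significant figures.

Vd(total) = 38 kg × 4.9 L/kg = 186.2 L
LD = Vd · C_target = 186.2 × 5.5 = 1024 mg
Convert clearance: 52.3 mL/min × 60 min/h ÷ 1000 mL/L = 3.138 L/h
Infusion rate = 3.138 L/h × 5.5 mg/L = 17.26 mg/h

(a) 1020 mg; (b) 17.3 mg/h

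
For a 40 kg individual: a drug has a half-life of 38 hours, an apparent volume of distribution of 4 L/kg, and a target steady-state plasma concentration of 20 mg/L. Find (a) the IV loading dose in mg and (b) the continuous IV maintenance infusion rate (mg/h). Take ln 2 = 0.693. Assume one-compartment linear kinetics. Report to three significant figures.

Total Vd = 4 × 40 = 160.0 L
LD = Vd × C = 160.0 × 20 = 3200 mg
CL = 0.693 × Vd / t½ = 0.693 × 160.0 / 38 = 2.918 L/h
Infusion rate = CL × Css = 2.918 × 20 = 58.36 mg/h

(a) 3200 mg; (b) 58.4 mg/h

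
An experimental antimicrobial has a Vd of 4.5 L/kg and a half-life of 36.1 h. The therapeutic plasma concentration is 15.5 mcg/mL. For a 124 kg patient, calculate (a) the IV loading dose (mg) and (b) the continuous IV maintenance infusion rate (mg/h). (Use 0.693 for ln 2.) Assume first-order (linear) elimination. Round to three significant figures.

Vd = 4.5 L/kg × 124 kg = 558.0 L
LD = Vd × C = 558.0 × 15.5 = 8649 mg
CL = 0.693 × Vd / t½ = 0.693 × 558.0 / 36.1 = 10.71 L/h
Infusion rate = CL × Css = 10.71 × 15.5 = 166.0 mg/h

(a) 8650 mg; (b) 166 mg/h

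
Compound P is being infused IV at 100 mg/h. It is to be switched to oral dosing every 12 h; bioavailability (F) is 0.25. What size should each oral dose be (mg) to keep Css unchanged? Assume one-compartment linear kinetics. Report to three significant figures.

4800 mg

To maintain the same Css, the systemic dosing rate must be unchanged: F·D/τ = infusion rate.
D = rate × τ / F = 100 × 12 / 0.25 = 4800 mg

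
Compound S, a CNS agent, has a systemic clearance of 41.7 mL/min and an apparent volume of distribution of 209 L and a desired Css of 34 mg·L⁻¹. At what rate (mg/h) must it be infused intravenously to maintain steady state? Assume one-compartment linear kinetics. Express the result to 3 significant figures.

85.1 mg/h

Convert clearance: 41.7 mL/min × 60 min/h ÷ 1000 mL/L = 2.502 L/h
Rate = CL × Css = 2.502 × 34 = 85.07 mg/h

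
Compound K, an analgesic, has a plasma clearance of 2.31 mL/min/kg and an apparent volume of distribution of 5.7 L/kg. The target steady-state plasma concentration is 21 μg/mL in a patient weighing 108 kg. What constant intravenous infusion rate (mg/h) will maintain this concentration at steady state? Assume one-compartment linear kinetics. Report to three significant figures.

CL = 2.31 mL/min/kg × 108 kg = 249.5 mL/min = 249.5 × 60/1000 = 14.97 L/h
R₀ = 14.97 × 21 = 314.4 mg/h

314 mg/h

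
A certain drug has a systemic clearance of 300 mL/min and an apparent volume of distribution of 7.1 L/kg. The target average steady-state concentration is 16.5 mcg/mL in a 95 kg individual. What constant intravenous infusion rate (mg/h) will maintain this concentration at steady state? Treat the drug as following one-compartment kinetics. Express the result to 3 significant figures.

297 mg/h

CL = 300 mL/min × 60/1000 = 18.00 L/h
Infusion rate = CL · Css = 18.00 L/h × 16.5 mg/L = 297.0 mg/h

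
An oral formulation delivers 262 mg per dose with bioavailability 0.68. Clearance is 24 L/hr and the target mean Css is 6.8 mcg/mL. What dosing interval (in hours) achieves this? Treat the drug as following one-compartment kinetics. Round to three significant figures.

F·D/τ = CL·Css → τ = F·D / (CL·Css).
τ = 0.68 × 262 / (24 × 6.8) = 1.092 h

1.09 h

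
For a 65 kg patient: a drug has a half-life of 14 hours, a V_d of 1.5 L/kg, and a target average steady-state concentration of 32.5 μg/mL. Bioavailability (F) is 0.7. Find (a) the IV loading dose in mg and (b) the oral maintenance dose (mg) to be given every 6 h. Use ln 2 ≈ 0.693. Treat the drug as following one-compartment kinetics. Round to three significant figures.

(a) 3170 mg; (b) 1340 mg

Total Vd = 1.5 × 65 = 97.50 L
LD = Vd × C = 97.50 × 32.5 = 3169 mg
CL = 0.693 × Vd / t½ = 0.693 × 97.50 / 14 = 4.826 L/h
D = CL × Css × τ / F = 4.826 × 32.5 × 6 / 0.7 = 1344 mg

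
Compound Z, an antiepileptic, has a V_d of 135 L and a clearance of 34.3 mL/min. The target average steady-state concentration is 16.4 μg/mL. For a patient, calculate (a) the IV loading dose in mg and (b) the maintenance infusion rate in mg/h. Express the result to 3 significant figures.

Loading dose = Vd × C = 135.0 × 16.4 = 2214 mg
Convert clearance: 34.3 mL/min × 60 min/h ÷ 1000 mL/L = 2.058 L/h
Maintenance: replace elimination → rate = CL × Css = 2.058 × 16.4 = 33.75 mg/h

(a) 2210 mg; (b) 33.8 mg/h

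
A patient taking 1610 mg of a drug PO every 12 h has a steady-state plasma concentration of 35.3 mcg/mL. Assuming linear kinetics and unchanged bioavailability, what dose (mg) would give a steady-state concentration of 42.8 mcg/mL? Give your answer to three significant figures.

With linear kinetics, Css is proportional to dose rate (D/τ) at fixed clearance.
D₂ = D₁ × (Css,target / Css,current) = 1610 × 42.8/35.3 = 1952 mg

1950 mg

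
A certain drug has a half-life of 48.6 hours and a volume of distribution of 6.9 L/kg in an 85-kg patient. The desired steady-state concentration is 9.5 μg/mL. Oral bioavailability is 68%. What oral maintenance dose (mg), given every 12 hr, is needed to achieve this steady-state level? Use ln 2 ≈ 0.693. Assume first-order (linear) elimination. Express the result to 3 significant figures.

1400 mg

Vd(total) = 85 kg × 6.9 L/kg = 586.5 L
k = 0.693/48.6 = 0.01426 h⁻¹, so CL = k·Vd = 0.01426 × 586.5 = 8.363 L/h
D = CL × Css × τ / F = 8.363 × 9.5 × 12 / 0.68 = 1402 mg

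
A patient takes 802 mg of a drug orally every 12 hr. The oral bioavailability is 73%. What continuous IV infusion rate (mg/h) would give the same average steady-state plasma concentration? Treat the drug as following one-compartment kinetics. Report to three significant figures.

Equivalent systemic input: infusion rate = F·D/τ.
Rate = 0.73 × 802 / 12 = 48.79 mg/h

48.8 mg/h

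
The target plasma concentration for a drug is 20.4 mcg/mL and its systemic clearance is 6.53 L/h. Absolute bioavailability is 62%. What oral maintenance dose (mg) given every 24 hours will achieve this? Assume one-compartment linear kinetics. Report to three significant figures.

5160 mg

D = CL × Css × τ / F = 6.530 × 20.4 × 24 / 0.62 = 5157 mg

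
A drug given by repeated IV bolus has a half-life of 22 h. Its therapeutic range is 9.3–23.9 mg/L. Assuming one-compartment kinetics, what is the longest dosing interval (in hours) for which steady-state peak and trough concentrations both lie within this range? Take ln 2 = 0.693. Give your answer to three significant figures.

k = 0.693 / t½ = 0.693 / 22 = 0.03150 h⁻¹
Between IV bolus doses, concentration decays as C = C₀·e^(−kτ), so C_peak/C_trough = e^(kτ).
τ_max = ln(C_peak/C_trough) / k = ln(23.9/9.3) / 0.03150 = 0.9439 / 0.03150 = 29.97 h

30.0 h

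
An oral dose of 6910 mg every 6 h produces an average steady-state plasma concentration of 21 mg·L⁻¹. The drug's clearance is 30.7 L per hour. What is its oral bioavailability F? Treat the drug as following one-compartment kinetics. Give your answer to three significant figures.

F·D/τ = CL·Css at steady state → F = CL·Css·τ / D.
F = 30.7 × 21 × 6 / 6910 = 0.560

0.560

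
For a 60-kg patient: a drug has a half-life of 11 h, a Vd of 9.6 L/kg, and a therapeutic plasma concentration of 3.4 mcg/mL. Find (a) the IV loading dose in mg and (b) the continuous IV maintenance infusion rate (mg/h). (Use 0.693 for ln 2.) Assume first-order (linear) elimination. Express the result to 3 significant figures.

(a) 1960 mg; (b) 123 mg/h

Total Vd = 9.6 × 60 = 576.0 L
LD = Vd × C = 576.0 × 3.4 = 1958 mg
CL = 0.693 × Vd / t½ = 0.693 × 576.0 / 11 = 36.29 L/h
Infusion rate = CL × Css = 36.29 × 3.4 = 123.4 mg/h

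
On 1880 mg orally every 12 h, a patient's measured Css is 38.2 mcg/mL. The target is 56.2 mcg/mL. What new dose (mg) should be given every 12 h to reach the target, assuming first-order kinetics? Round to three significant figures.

2770 mg

For first-order elimination, Css ∝ F·D/(CL·τ); F and CL are unchanged, so Css ∝ D/τ.
D₂ = D₁ × (Css,target / Css,current) = 1880 × 56.2/38.2 = 2766 mg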